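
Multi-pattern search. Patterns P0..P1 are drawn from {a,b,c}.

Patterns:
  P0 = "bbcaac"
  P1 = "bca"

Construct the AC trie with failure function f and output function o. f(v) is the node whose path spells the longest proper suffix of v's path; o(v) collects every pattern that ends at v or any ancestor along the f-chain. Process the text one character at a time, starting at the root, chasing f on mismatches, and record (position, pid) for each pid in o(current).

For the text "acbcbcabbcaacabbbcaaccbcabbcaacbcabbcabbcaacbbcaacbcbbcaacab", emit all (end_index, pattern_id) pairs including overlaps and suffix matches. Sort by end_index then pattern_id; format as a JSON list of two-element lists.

Construct AC machine:
Trie (insert patterns):
  0='ε' goto b→1
  1='b' goto b→2 c→7
  2='bb' goto c→3
  3='bbc' goto a→4
  4='bbca' goto a→5
  5='bbcaa' goto c→6
  6='bbcaac' goto ·  ←P0
  7='bc' goto a→8
  8='bca' goto ·  ←P1

BFS fail/out derivation:
  n1('b'): parent n0 fail=0; on 'b' 0 → fail=0;  out ∅∪∅=∅
  n2('bb'): parent n1 fail=0; on 'b' 0 → fail=1;  out ∅∪∅=∅
  n7('bc'): parent n1 fail=0; on 'c' 0 → fail=0;  out ∅∪∅=∅
  n3('bbc'): parent n2 fail=1; on 'c' 1 → fail=7;  out ∅∪∅=∅
  n8('bca'): parent n7 fail=0; on 'a' 0 → fail=0;  out {1}∪∅={1}
  n4('bbca'): parent n3 fail=7; on 'a' 7 → fail=8;  out ∅∪{1}={1}
  n5('bbcaa'): parent n4 fail=8; on 'a' 8→0 → fail=0;  out ∅∪∅=∅
  n6('bbcaac'): parent n5 fail=0; on 'c' 0 → fail=0;  out {0}∪∅={0}

Run:
i=0 'a': node 0→0
i=1 'c': node 0→0
i=2 'b': node 0→1
i=3 'c': node 1→7
i=4 'b': node 7→1 (fail-walked)
i=5 'c': node 1→7
i=6 'a': node 7→8  → match P1@[4:6]
i=7 'b': node 8→1 (fail-walked)
i=8 'b': node 1→2
i=9 'c': node 2→3
i=10 'a': node 3→4  → match P1@[8:10]
i=11 'a': node 4→5
i=12 'c': node 5→6  → match P0@[7:12]
i=13 'a': node 6→0 (fail-walked)
i=14 'b': node 0→1
i=15 'b': node 1→2
i=16 'b': node 2→2 (fail-walked)
i=17 'c': node 2→3
i=18 'a': node 3→4  → match P1@[16:18]
i=19 'a': node 4→5
i=20 'c': node 5→6  → match P0@[15:20]
i=21 'c': node 6→0 (fail-walked)
i=22 'b': node 0→1
i=23 'c': node 1→7
i=24 'a': node 7→8  → match P1@[22:24]
i=25 'b': node 8→1 (fail-walked)
i=26 'b': node 1→2
i=27 'c': node 2→3
i=28 'a': node 3→4  → match P1@[26:28]
i=29 'a': node 4→5
i=30 'c': node 5→6  → match P0@[25:30]
i=31 'b': node 6→1 (fail-walked)
i=32 'c': node 1→7
i=33 'a': node 7→8  → match P1@[31:33]
i=34 'b': node 8→1 (fail-walked)
i=35 'b': node 1→2
i=36 'c': node 2→3
i=37 'a': node 3→4  → match P1@[35:37]
i=38 'b': node 4→1 (fail-walked)
i=39 'b': node 1→2
i=40 'c': node 2→3
i=41 'a': node 3→4  → match P1@[39:41]
i=42 'a': node 4→5
i=43 'c': node 5→6  → match P0@[38:43]
i=44 'b': node 6→1 (fail-walked)
i=45 'b': node 1→2
i=46 'c': node 2→3
i=47 'a': node 3→4  → match P1@[45:47]
i=48 'a': node 4→5
i=49 'c': node 5→6  → match P0@[44:49]
i=50 'b': node 6→1 (fail-walked)
i=51 'c': node 1→7
i=52 'b': node 7→1 (fail-walked)
i=53 'b': node 1→2
i=54 'c': node 2→3
i=55 'a': node 3→4  → match P1@[53:55]
i=56 'a': node 4→5
i=57 'c': node 5→6  → match P0@[52:57]
i=58 'a': node 6→0 (fail-walked)
i=59 'b': node 0→1

Result: [[6,1],[10,1],[12,0],[18,1],[20,0],[24,1],[28,1],[30,0],[33,1],[37,1],[41,1],[43,0],[47,1],[49,0],[55,1],[57,0]]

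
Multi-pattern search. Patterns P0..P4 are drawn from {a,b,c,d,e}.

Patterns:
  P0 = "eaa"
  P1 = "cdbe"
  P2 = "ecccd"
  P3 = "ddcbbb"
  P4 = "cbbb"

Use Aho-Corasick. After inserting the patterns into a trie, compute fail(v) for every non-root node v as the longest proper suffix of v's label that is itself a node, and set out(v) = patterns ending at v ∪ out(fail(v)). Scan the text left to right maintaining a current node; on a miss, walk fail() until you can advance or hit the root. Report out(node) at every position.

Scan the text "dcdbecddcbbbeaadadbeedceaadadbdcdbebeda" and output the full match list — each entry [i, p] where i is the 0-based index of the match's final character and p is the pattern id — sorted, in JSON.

Construct AC machine:
Trie (insert patterns):
  n0 'ε': c→4 d→12 e→1
  n1 'e': a→2 c→8
  n2 'ea': a→3
  n3 'eaa': ·  ←P0
  n4 'c': b→18 d→5
  n5 'cd': b→6
  n6 'cdb': e→7
  n7 'cdbe': ·  ←P1
  n8 'ec': c→9
  n9 'ecc': c→10
  n10 'eccc': d→11
  n11 'ecccd': ·  ←P2
  n12 'd': d→13
  n13 'dd': c→14
  n14 'ddc': b→15
  n15 'ddcb': b→16
  n16 'ddcbb': b→17
  n17 'ddcbbb': ·  ←P3
  n18 'cb': b→19
  n19 'cbb': b→20
  n20 'cbbb': ·  ←P4

Failure links (BFS by depth):
  fail(1) 'e': from fail(0)=0 chase 'e': 0 ⇒ 0;  out=∅∪out(0)=∅
  fail(4) 'c': from fail(0)=0 chase 'c': 0 ⇒ 0;  out=∅∪out(0)=∅
  fail(12) 'd': from fail(0)=0 chase 'd': 0 ⇒ 0;  out=∅∪out(0)=∅
  fail(2) 'ea': from fail(1)=0 chase 'a': 0 ⇒ 0;  out=∅∪out(0)=∅
  fail(5) 'cd': from fail(4)=0 chase 'd': 0 ⇒ 12;  out=∅∪out(12)=∅
  fail(8) 'ec': from fail(1)=0 chase 'c': 0 ⇒ 4;  out=∅∪out(4)=∅
  fail(13) 'dd': from fail(12)=0 chase 'd': 0 ⇒ 12;  out=∅∪out(12)=∅
  fail(18) 'cb': from fail(4)=0 chase 'b': 0 ⇒ 0;  out=∅∪out(0)=∅
  fail(3) 'eaa': from fail(2)=0 chase 'a': 0 ⇒ 0;  out={0}∪out(0)={0}
  fail(6) 'cdb': from fail(5)=12 chase 'b': 12→0 ⇒ 0;  out=∅∪out(0)=∅
  fail(9) 'ecc': from fail(8)=4 chase 'c': 4→0 ⇒ 4;  out=∅∪out(4)=∅
  fail(14) 'ddc': from fail(13)=12 chase 'c': 12→0 ⇒ 4;  out=∅∪out(4)=∅
  fail(19) 'cbb': from fail(18)=0 chase 'b': 0 ⇒ 0;  out=∅∪out(0)=∅
  fail(7) 'cdbe': from fail(6)=0 chase 'e': 0 ⇒ 1;  out={1}∪out(1)={1}
  fail(10) 'eccc': from fail(9)=4 chase 'c': 4→0 ⇒ 4;  out=∅∪out(4)=∅
  fail(15) 'ddcb': from fail(14)=4 chase 'b': 4 ⇒ 18;  out=∅∪out(18)=∅
  fail(20) 'cbbb': from fail(19)=0 chase 'b': 0 ⇒ 0;  out={4}∪out(0)={4}
  fail(11) 'ecccd': from fail(10)=4 chase 'd': 4 ⇒ 5;  out={2}∪out(5)={2}
  fail(16) 'ddcbb': from fail(15)=18 chase 'b': 18 ⇒ 19;  out=∅∪out(19)=∅
  fail(17) 'ddcbbb': from fail(16)=19 chase 'b': 19 ⇒ 20;  out={3}∪out(20)={3,4}

Scan:
[0] read 'd'  n0⇒n12
[1] read 'c'  n12⇒n4 ·f
[2] read 'd'  n4⇒n5
[3] read 'b'  n5⇒n6
[4] read 'e'  n6⇒n7  emit P1@[1:4]
[5] read 'c'  n7⇒n8 ·f
[6] read 'd'  n8⇒n5 ·f
[7] read 'd'  n5⇒n13 ·f
[8] read 'c'  n13⇒n14
[9] read 'b'  n14⇒n15
[10] read 'b'  n15⇒n16
[11] read 'b'  n16⇒n17  emit P3@[6:11],P4@[8:11]
[12] read 'e'  n17⇒n1 ·f
[13] read 'a'  n1⇒n2
[14] read 'a'  n2⇒n3  emit P0@[12:14]
[15] read 'd'  n3⇒n12 ·f
[16] read 'a'  n12⇒n0 ·f
[17] read 'd'  n0⇒n12
[18] read 'b'  n12⇒n0 ·f
[19] read 'e'  n0⇒n1
[20] read 'e'  n1⇒n1 ·f
[21] read 'd'  n1⇒n12 ·f
[22] read 'c'  n12⇒n4 ·f
[23] read 'e'  n4⇒n1 ·f
[24] read 'a'  n1⇒n2
[25] read 'a'  n2⇒n3  emit P0@[23:25]
[26] read 'd'  n3⇒n12 ·f
[27] read 'a'  n12⇒n0 ·f
[28] read 'd'  n0⇒n12
[29] read 'b'  n12⇒n0 ·f
[30] read 'd'  n0⇒n12
[31] read 'c'  n12⇒n4 ·f
[32] read 'd'  n4⇒n5
[33] read 'b'  n5⇒n6
[34] read 'e'  n6⇒n7  emit P1@[31:34]
[35] read 'b'  n7⇒n0 ·f
[36] read 'e'  n0⇒n1
[37] read 'd'  n1⇒n12 ·f
[38] read 'a'  n12⇒n0 ·f

Matches: [[4,1],[11,3],[11,4],[14,0],[25,0],[34,1]]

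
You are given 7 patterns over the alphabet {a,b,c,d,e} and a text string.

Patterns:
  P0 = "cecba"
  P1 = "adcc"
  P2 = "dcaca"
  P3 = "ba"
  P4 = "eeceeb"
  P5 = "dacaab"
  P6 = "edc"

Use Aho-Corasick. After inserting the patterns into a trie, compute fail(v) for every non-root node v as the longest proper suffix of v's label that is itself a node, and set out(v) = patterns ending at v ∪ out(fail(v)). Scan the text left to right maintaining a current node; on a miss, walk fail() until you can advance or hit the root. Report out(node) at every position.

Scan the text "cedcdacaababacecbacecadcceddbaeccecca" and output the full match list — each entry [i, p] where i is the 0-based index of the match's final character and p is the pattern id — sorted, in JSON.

Build:
Trie (insert patterns):
  0='ε' goto a→6 b→15 c→1 d→10 e→17
  1='c' goto e→2
  2='ce' goto c→3
  3='cec' goto b→4
  4='cecb' goto a→5
  5='cecba' goto ·  ←P0
  6='a' goto d→7
  7='ad' goto c→8
  8='adc' goto c→9
  9='adcc' goto ·  ←P1
  10='d' goto a→23 c→11
  11='dc' goto a→12
  12='dca' goto c→13
  13='dcac' goto a→14
  14='dcaca' goto ·  ←P2
  15='b' goto a→16
  16='ba' goto ·  ←P3
  17='e' goto d→28 e→18
  18='ee' goto c→19
  19='eec' goto e→20
  20='eece' goto e→21
  21='eecee' goto b→22
  22='eeceeb' goto ·  ←P4
  23='da' goto c→24
  24='dac' goto a→25
  25='daca' goto a→26
  26='dacaa' goto b→27
  27='dacaab' goto ·  ←P5
  28='ed' goto c→29
  29='edc' goto ·  ←P6

BFS fail/out derivation:
  fail(1) 'c': from fail(0)=0 chase 'c': 0 ⇒ 0;  out=∅∪out(0)=∅
  fail(6) 'a': from fail(0)=0 chase 'a': 0 ⇒ 0;  out=∅∪out(0)=∅
  fail(10) 'd': from fail(0)=0 chase 'd': 0 ⇒ 0;  out=∅∪out(0)=∅
  fail(15) 'b': from fail(0)=0 chase 'b': 0 ⇒ 0;  out=∅∪out(0)=∅
  fail(17) 'e': from fail(0)=0 chase 'e': 0 ⇒ 0;  out=∅∪out(0)=∅
  fail(2) 'ce': from fail(1)=0 chase 'e': 0 ⇒ 17;  out=∅∪out(17)=∅
  fail(7) 'ad': from fail(6)=0 chase 'd': 0 ⇒ 10;  out=∅∪out(10)=∅
  fail(11) 'dc': from fail(10)=0 chase 'c': 0 ⇒ 1;  out=∅∪out(1)=∅
  fail(16) 'ba': from fail(15)=0 chase 'a': 0 ⇒ 6;  out={3}∪out(6)={3}
  fail(18) 'ee': from fail(17)=0 chase 'e': 0 ⇒ 17;  out=∅∪out(17)=∅
  fail(23) 'da': from fail(10)=0 chase 'a': 0 ⇒ 6;  out=∅∪out(6)=∅
  fail(28) 'ed': from fail(17)=0 chase 'd': 0 ⇒ 10;  out=∅∪out(10)=∅
  fail(3) 'cec': from fail(2)=17 chase 'c': 17→0 ⇒ 1;  out=∅∪out(1)=∅
  fail(8) 'adc': from fail(7)=10 chase 'c': 10 ⇒ 11;  out=∅∪out(11)=∅
  fail(12) 'dca': from fail(11)=1 chase 'a': 1→0 ⇒ 6;  out=∅∪out(6)=∅
  fail(19) 'eec': from fail(18)=17 chase 'c': 17→0 ⇒ 1;  out=∅∪out(1)=∅
  fail(24) 'dac': from fail(23)=6 chase 'c': 6→0 ⇒ 1;  out=∅∪out(1)=∅
  fail(29) 'edc': from fail(28)=10 chase 'c': 10 ⇒ 11;  out={6}∪out(11)={6}
  fail(4) 'cecb': from fail(3)=1 chase 'b': 1→0 ⇒ 15;  out=∅∪out(15)=∅
  fail(9) 'adcc': from fail(8)=11 chase 'c': 11→1→0 ⇒ 1;  out={1}∪out(1)={1}
  fail(13) 'dcac': from fail(12)=6 chase 'c': 6→0 ⇒ 1;  out=∅∪out(1)=∅
  fail(20) 'eece': from fail(19)=1 chase 'e': 1 ⇒ 2;  out=∅∪out(2)=∅
  fail(25) 'daca': from fail(24)=1 chase 'a': 1→0 ⇒ 6;  out=∅∪out(6)=∅
  fail(5) 'cecba': from fail(4)=15 chase 'a': 15 ⇒ 16;  out={0}∪out(16)={0,3}
  fail(14) 'dcaca': from fail(13)=1 chase 'a': 1→0 ⇒ 6;  out={2}∪out(6)={2}
  fail(21) 'eecee': from fail(20)=2 chase 'e': 2→17 ⇒ 18;  out=∅∪out(18)=∅
  fail(26) 'dacaa': from fail(25)=6 chase 'a': 6→0 ⇒ 6;  out=∅∪out(6)=∅
  fail(22) 'eeceeb': from fail(21)=18 chase 'b': 18→17→0 ⇒ 15;  out={4}∪out(15)={4}
  fail(27) 'dacaab': from fail(26)=6 chase 'b': 6→0 ⇒ 15;  out={5}∪out(15)={5}

Text stream:
i=0 'c': node 0→1
i=1 'e': node 1→2
i=2 'd': node 2→28 (via fail)
i=3 'c': node 28→29  → match P6@[1:3]
i=4 'd': node 29→10 (via fail)
i=5 'a': node 10→23
i=6 'c': node 23→24
i=7 'a': node 24→25
i=8 'a': node 25→26
i=9 'b': node 26→27  → match P5@[4:9]
i=10 'a': node 27→16 (via fail)  → match P3@[9:10]
i=11 'b': node 16→15 (via fail)
i=12 'a': node 15→16  → match P3@[11:12]
i=13 'c': node 16→1 (via fail)
i=14 'e': node 1→2
i=15 'c': node 2→3
i=16 'b': node 3→4
i=17 'a': node 4→5  → match P0@[13:17],P3@[16:17]
i=18 'c': node 5→1 (via fail)
i=19 'e': node 1→2
i=20 'c': node 2→3
i=21 'a': node 3→6 (via fail)
i=22 'd': node 6→7
i=23 'c': node 7→8
i=24 'c': node 8→9  → match P1@[21:24]
i=25 'e': node 9→2 (via fail)
i=26 'd': node 2→28 (via fail)
i=27 'd': node 28→10 (via fail)
i=28 'b': node 10→15 (via fail)
i=29 'a': node 15→16  → match P3@[28:29]
i=30 'e': node 16→17 (via fail)
i=31 'c': node 17→1 (via fail)
i=32 'c': node 1→1 (via fail)
i=33 'e': node 1→2
i=34 'c': node 2→3
i=35 'c': node 3→1 (via fail)
i=36 'a': node 1→6 (via fail)

All matches (sorted): [[3,6],[9,5],[10,3],[12,3],[17,0],[17,3],[24,1],[29,3]]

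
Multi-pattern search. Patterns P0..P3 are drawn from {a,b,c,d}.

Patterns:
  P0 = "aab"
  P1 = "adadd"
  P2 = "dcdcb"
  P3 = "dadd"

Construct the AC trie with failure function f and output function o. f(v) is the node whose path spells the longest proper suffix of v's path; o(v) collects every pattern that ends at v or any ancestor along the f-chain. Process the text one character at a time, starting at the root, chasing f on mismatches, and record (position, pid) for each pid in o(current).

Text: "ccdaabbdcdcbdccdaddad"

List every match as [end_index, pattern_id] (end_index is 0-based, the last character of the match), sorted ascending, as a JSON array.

Build automaton:
Trie nodes:
  n0 'ε': a→1 d→8
  n1 'a': a→2 d→4
  n2 'aa': b→3
  n3 'aab': ·  ←P0
  n4 'ad': a→5
  n5 'ada': d→6
  n6 'adad': d→7
  n7 'adadd': ·  ←P1
  n8 'd': a→13 c→9
  n9 'dc': d→10
  n10 'dcd': c→11
  n11 'dcdc': b→12
  n12 'dcdcb': ·  ←P2
  n13 'da': d→14
  n14 'dad': d→15
  n15 'dadd': ·  ←P3

Failure links (BFS by depth):
  n1('a'): parent n0 fail=0; on 'a' 0 → fail=0;  out ∅∪∅=∅
  n8('d'): parent n0 fail=0; on 'd' 0 → fail=0;  out ∅∪∅=∅
  n2('aa'): parent n1 fail=0; on 'a' 0 → fail=1;  out ∅∪∅=∅
  n4('ad'): parent n1 fail=0; on 'd' 0 → fail=8;  out ∅∪∅=∅
  n9('dc'): parent n8 fail=0; on 'c' 0 → fail=0;  out ∅∪∅=∅
  n13('da'): parent n8 fail=0; on 'a' 0 → fail=1;  out ∅∪∅=∅
  n3('aab'): parent n2 fail=1; on 'b' 1→0 → fail=0;  out {0}∪∅={0}
  n5('ada'): parent n4 fail=8; on 'a' 8 → fail=13;  out ∅∪∅=∅
  n10('dcd'): parent n9 fail=0; on 'd' 0 → fail=8;  out ∅∪∅=∅
  n14('dad'): parent n13 fail=1; on 'd' 1 → fail=4;  out ∅∪∅=∅
  n6('adad'): parent n5 fail=13; on 'd' 13 → fail=14;  out ∅∪∅=∅
  n11('dcdc'): parent n10 fail=8; on 'c' 8 → fail=9;  out ∅∪∅=∅
  n15('dadd'): parent n14 fail=4; on 'd' 4→8→0 → fail=8;  out {3}∪∅={3}
  n7('adadd'): parent n6 fail=14; on 'd' 14 → fail=15;  out {1}∪{3}={1,3}
  n12('dcdcb'): parent n11 fail=9; on 'b' 9→0 → fail=0;  out {2}∪∅={2}

Scan:
[0] read 'c'  n0⇒n0
[1] read 'c'  n0⇒n0
[2] read 'd'  n0⇒n8
[3] read 'a'  n8⇒n13
[4] read 'a'  n13⇒n2 ·f
[5] read 'b'  n2⇒n3  → match P0@[3:5]
[6] read 'b'  n3⇒n0 ·f
[7] read 'd'  n0⇒n8
[8] read 'c'  n8⇒n9
[9] read 'd'  n9⇒n10
[10] read 'c'  n10⇒n11
[11] read 'b'  n11⇒n12  → match P2@[7:11]
[12] read 'd'  n12⇒n8 ·f
[13] read 'c'  n8⇒n9
[14] read 'c'  n9⇒n0 ·f
[15] read 'd'  n0⇒n8
[16] read 'a'  n8⇒n13
[17] read 'd'  n13⇒n14
[18] read 'd'  n14⇒n15  → match P3@[15:18]
[19] read 'a'  n15⇒n13 ·f
[20] read 'd'  n13⇒n14

All matches (sorted): [[5,0],[11,2],[18,3]]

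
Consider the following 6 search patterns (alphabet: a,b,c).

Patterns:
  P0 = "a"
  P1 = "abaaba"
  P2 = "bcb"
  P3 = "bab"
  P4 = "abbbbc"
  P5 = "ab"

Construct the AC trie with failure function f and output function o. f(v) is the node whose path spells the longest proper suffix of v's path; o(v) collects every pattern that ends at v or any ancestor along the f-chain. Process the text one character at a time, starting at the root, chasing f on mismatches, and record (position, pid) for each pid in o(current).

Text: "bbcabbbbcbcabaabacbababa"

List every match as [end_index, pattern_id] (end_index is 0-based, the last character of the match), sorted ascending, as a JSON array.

Construct AC machine:
Trie nodes:
  n0 'ε': a→1 b→7
  n1 'a': b→2  [P0 ends]
  n2 'ab': a→3 b→12  [P5 ends]
  n3 'aba': a→4
  n4 'abaa': b→5
  n5 'abaab': a→6
  n6 'abaaba': ·  [P1 ends]
  n7 'b': a→10 c→8
  n8 'bc': b→9
  n9 'bcb': ·  [P2 ends]
  n10 'ba': b→11
  n11 'bab': ·  [P3 ends]
  n12 'abb': b→13
  n13 'abbb': b→14
  n14 'abbbb': c→15
  n15 'abbbbc': ·  [P4 ends]

BFS fail/out derivation:
  n1('a'): parent n0 fail=0; on 'a' 0 → fail=0;  out {0}∪∅={0}
  n7('b'): parent n0 fail=0; on 'b' 0 → fail=0;  out ∅∪∅=∅
  n2('ab'): parent n1 fail=0; on 'b' 0 → fail=7;  out {5}∪∅={5}
  n8('bc'): parent n7 fail=0; on 'c' 0 → fail=0;  out ∅∪∅=∅
  n10('ba'): parent n7 fail=0; on 'a' 0 → fail=1;  out ∅∪{0}={0}
  n3('aba'): parent n2 fail=7; on 'a' 7 → fail=10;  out ∅∪{0}={0}
  n9('bcb'): parent n8 fail=0; on 'b' 0 → fail=7;  out {2}∪∅={2}
  n11('bab'): parent n10 fail=1; on 'b' 1 → fail=2;  out {3}∪{5}={3,5}
  n12('abb'): parent n2 fail=7; on 'b' 7→0 → fail=7;  out ∅∪∅=∅
  n4('abaa'): parent n3 fail=10; on 'a' 10→1→0 → fail=1;  out ∅∪{0}={0}
  n13('abbb'): parent n12 fail=7; on 'b' 7→0 → fail=7;  out ∅∪∅=∅
  n5('abaab'): parent n4 fail=1; on 'b' 1 → fail=2;  out ∅∪{5}={5}
  n14('abbbb'): parent n13 fail=7; on 'b' 7→0 → fail=7;  out ∅∪∅=∅
  n6('abaaba'): parent n5 fail=2; on 'a' 2 → fail=3;  out {1}∪{0}={0,1}
  n15('abbbbc'): parent n14 fail=7; on 'c' 7 → fail=8;  out {4}∪∅={4}

Run:
pos 0 'b': at 7
pos 1 'b': at 7 (via fail)
pos 2 'c': at 8
pos 3 'a': at 1 (via fail)  → match P0@[3:3]
pos 4 'b': at 2  → match P5@[3:4]
pos 5 'b': at 12
pos 6 'b': at 13
pos 7 'b': at 14
pos 8 'c': at 15  → match P4@[3:8]
pos 9 'b': at 9 (via fail)  → match P2@[7:9]
pos 10 'c': at 8 (via fail)
pos 11 'a': at 1 (via fail)  → match P0@[11:11]
pos 12 'b': at 2  → match P5@[11:12]
pos 13 'a': at 3  → match P0@[13:13]
pos 14 'a': at 4  → match P0@[14:14]
pos 15 'b': at 5  → match P5@[14:15]
pos 16 'a': at 6  → match P0@[16:16],P1@[11:16]
pos 17 'c': at 0 (via fail)
pos 18 'b': at 7
pos 19 'a': at 10  → match P0@[19:19]
pos 20 'b': at 11  → match P3@[18:20],P5@[19:20]
pos 21 'a': at 3 (via fail)  → match P0@[21:21]
pos 22 'b': at 11 (via fail)  → match P3@[20:22],P5@[21:22]
pos 23 'a': at 3 (via fail)  → match P0@[23:23]

All matches (sorted): [[3,0],[4,5],[8,4],[9,2],[11,0],[12,5],[13,0],[14,0],[15,5],[16,0],[16,1],[19,0],[20,3],[20,5],[21,0],[22,3],[22,5],[23,0]]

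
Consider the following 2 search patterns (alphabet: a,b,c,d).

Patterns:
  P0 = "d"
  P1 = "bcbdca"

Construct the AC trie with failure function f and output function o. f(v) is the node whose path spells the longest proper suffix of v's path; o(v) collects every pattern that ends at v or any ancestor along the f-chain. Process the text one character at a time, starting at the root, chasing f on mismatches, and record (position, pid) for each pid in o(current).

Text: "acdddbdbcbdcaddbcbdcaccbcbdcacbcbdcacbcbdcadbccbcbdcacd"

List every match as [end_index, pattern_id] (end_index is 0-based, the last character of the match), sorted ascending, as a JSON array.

Build:
Trie nodes:
  n0 'ε': b→2 d→1
  n1 'd': ·  ←P0
  n2 'b': c→3
  n3 'bc': b→4
  n4 'bcb': d→5
  n5 'bcbd': c→6
  n6 'bcbdc': a→7
  n7 'bcbdca': ·  ←P1

Failure links (BFS by depth):
  fail(1) 'd': from fail(0)=0 chase 'd': 0 ⇒ 0;  out={0}∪out(0)={0}
  fail(2) 'b': from fail(0)=0 chase 'b': 0 ⇒ 0;  out=∅∪out(0)=∅
  fail(3) 'bc': from fail(2)=0 chase 'c': 0 ⇒ 0;  out=∅∪out(0)=∅
  fail(4) 'bcb': from fail(3)=0 chase 'b': 0 ⇒ 2;  out=∅∪out(2)=∅
  fail(5) 'bcbd': from fail(4)=2 chase 'd': 2→0 ⇒ 1;  out=∅∪out(1)={0}
  fail(6) 'bcbdc': from fail(5)=1 chase 'c': 1→0 ⇒ 0;  out=∅∪out(0)=∅
  fail(7) 'bcbdca': from fail(6)=0 chase 'a': 0 ⇒ 0;  out={1}∪out(0)={1}

Scan:
i=0 'a': node 0→0
i=1 'c': node 0→0
i=2 'd': node 0→1  emit P0@[2:2]
i=3 'd': node 1→1 (fail-walked)  emit P0@[3:3]
i=4 'd': node 1→1 (fail-walked)  emit P0@[4:4]
i=5 'b': node 1→2 (fail-walked)
i=6 'd': node 2→1 (fail-walked)  emit P0@[6:6]
i=7 'b': node 1→2 (fail-walked)
i=8 'c': node 2→3
i=9 'b': node 3→4
i=10 'd': node 4→5  emit P0@[10:10]
i=11 'c': node 5→6
i=12 'a': node 6→7  emit P1@[7:12]
i=13 'd': node 7→1 (fail-walked)  emit P0@[13:13]
i=14 'd': node 1→1 (fail-walked)  emit P0@[14:14]
i=15 'b': node 1→2 (fail-walked)
i=16 'c': node 2→3
i=17 'b': node 3→4
i=18 'd': node 4→5  emit P0@[18:18]
i=19 'c': node 5→6
i=20 'a': node 6→7  emit P1@[15:20]
i=21 'c': node 7→0 (fail-walked)
i=22 'c': node 0→0
i=23 'b': node 0→2
i=24 'c': node 2→3
i=25 'b': node 3→4
i=26 'd': node 4→5  emit P0@[26:26]
i=27 'c': node 5→6
i=28 'a': node 6→7  emit P1@[23:28]
i=29 'c': node 7→0 (fail-walked)
i=30 'b': node 0→2
i=31 'c': node 2→3
i=32 'b': node 3→4
i=33 'd': node 4→5  emit P0@[33:33]
i=34 'c': node 5→6
i=35 'a': node 6→7  emit P1@[30:35]
i=36 'c': node 7→0 (fail-walked)
i=37 'b': node 0→2
i=38 'c': node 2→3
i=39 'b': node 3→4
i=40 'd': node 4→5  emit P0@[40:40]
i=41 'c': node 5→6
i=42 'a': node 6→7  emit P1@[37:42]
i=43 'd': node 7→1 (fail-walked)  emit P0@[43:43]
i=44 'b': node 1→2 (fail-walked)
i=45 'c': node 2→3
i=46 'c': node 3→0 (fail-walked)
i=47 'b': node 0→2
i=48 'c': node 2→3
i=49 'b': node 3→4
i=50 'd': node 4→5  emit P0@[50:50]
i=51 'c': node 5→6
i=52 'a': node 6→7  emit P1@[47:52]
i=53 'c': node 7→0 (fail-walked)
i=54 'd': node 0→1  emit P0@[54:54]

Result: [[2,0],[3,0],[4,0],[6,0],[10,0],[12,1],[13,0],[14,0],[18,0],[20,1],[26,0],[28,1],[33,0],[35,1],[40,0],[42,1],[43,0],[50,0],[52,1],[54,0]]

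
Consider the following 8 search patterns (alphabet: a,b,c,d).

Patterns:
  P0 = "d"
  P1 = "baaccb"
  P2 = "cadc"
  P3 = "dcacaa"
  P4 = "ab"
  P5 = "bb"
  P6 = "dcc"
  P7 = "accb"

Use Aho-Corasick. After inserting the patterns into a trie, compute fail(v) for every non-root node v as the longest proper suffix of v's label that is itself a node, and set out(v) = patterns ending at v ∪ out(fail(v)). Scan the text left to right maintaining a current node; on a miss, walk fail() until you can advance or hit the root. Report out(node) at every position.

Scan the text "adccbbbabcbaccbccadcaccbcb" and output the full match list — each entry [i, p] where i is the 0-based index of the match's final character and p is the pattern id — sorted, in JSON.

Build automaton:
Trie (insert patterns):
  0='ε' goto a→17 b→2 c→8 d→1
  1='d' goto c→12  [P0 ends]
  2='b' goto a→3 b→19
  3='ba' goto a→4
  4='baa' goto c→5
  5='baac' goto c→6
  6='baacc' goto b→7
  7='baaccb' goto ·  [P1 ends]
  8='c' goto a→9
  9='ca' goto d→10
  10='cad' goto c→11
  11='cadc' goto ·  [P2 ends]
  12='dc' goto a→13 c→20
  13='dca' goto c→14
  14='dcac' goto a→15
  15='dcaca' goto a→16
  16='dcacaa' goto ·  [P3 ends]
  17='a' goto b→18 c→21
  18='ab' goto ·  [P4 ends]
  19='bb' goto ·  [P5 ends]
  20='dcc' goto ·  [P6 ends]
  21='ac' goto c→22
  22='acc' goto b→23
  23='accb' goto ·  [P7 ends]

BFS fail/out derivation:
  n1('d'): parent n0 fail=0; on 'd' 0 → fail=0;  out {0}∪∅={0}
  n2('b'): parent n0 fail=0; on 'b' 0 → fail=0;  out ∅∪∅=∅
  n8('c'): parent n0 fail=0; on 'c' 0 → fail=0;  out ∅∪∅=∅
  n17('a'): parent n0 fail=0; on 'a' 0 → fail=0;  out ∅∪∅=∅
  n3('ba'): parent n2 fail=0; on 'a' 0 → fail=17;  out ∅∪∅=∅
  n9('ca'): parent n8 fail=0; on 'a' 0 → fail=17;  out ∅∪∅=∅
  n12('dc'): parent n1 fail=0; on 'c' 0 → fail=8;  out ∅∪∅=∅
  n18('ab'): parent n17 fail=0; on 'b' 0 → fail=2;  out {4}∪∅={4}
  n19('bb'): parent n2 fail=0; on 'b' 0 → fail=2;  out {5}∪∅={5}
  n21('ac'): parent n17 fail=0; on 'c' 0 → fail=8;  out ∅∪∅=∅
  n4('baa'): parent n3 fail=17; on 'a' 17→0 → fail=17;  out ∅∪∅=∅
  n10('cad'): parent n9 fail=17; on 'd' 17→0 → fail=1;  out ∅∪{0}={0}
  n13('dca'): parent n12 fail=8; on 'a' 8 → fail=9;  out ∅∪∅=∅
  n20('dcc'): parent n12 fail=8; on 'c' 8→0 → fail=8;  out {6}∪∅={6}
  n22('acc'): parent n21 fail=8; on 'c' 8→0 → fail=8;  out ∅∪∅=∅
  n5('baac'): parent n4 fail=17; on 'c' 17 → fail=21;  out ∅∪∅=∅
  n11('cadc'): parent n10 fail=1; on 'c' 1 → fail=12;  out {2}∪∅={2}
  n14('dcac'): parent n13 fail=9; on 'c' 9→17 → fail=21;  out ∅∪∅=∅
  n23('accb'): parent n22 fail=8; on 'b' 8→0 → fail=2;  out {7}∪∅={7}
  n6('baacc'): parent n5 fail=21; on 'c' 21 → fail=22;  out ∅∪∅=∅
  n15('dcaca'): parent n14 fail=21; on 'a' 21→8 → fail=9;  out ∅∪∅=∅
  n7('baaccb'): parent n6 fail=22; on 'b' 22 → fail=23;  out {1}∪{7}={1,7}
  n16('dcacaa'): parent n15 fail=9; on 'a' 9→17→0 → fail=17;  out {3}∪∅={3}

Scan:
i=0 'a': node 0→17
i=1 'd': node 17→1 ·f  emit P0@[1:1]
i=2 'c': node 1→12
i=3 'c': node 12→20  emit P6@[1:3]
i=4 'b': node 20→2 ·f
i=5 'b': node 2→19  emit P5@[4:5]
i=6 'b': node 19→19 ·f  emit P5@[5:6]
i=7 'a': node 19→3 ·f
i=8 'b': node 3→18 ·f  emit P4@[7:8]
i=9 'c': node 18→8 ·f
i=10 'b': node 8→2 ·f
i=11 'a': node 2→3
i=12 'c': node 3→21 ·f
i=13 'c': node 21→22
i=14 'b': node 22→23  emit P7@[11:14]
i=15 'c': node 23→8 ·f
i=16 'c': node 8→8 ·f
i=17 'a': node 8→9
i=18 'd': node 9→10  emit P0@[18:18]
i=19 'c': node 10→11  emit P2@[16:19]
i=20 'a': node 11→13 ·f
i=21 'c': node 13→14
i=22 'c': node 14→22 ·f
i=23 'b': node 22→23  emit P7@[20:23]
i=24 'c': node 23→8 ·f
i=25 'b': node 8→2 ·f

Result: [[1,0],[3,6],[5,5],[6,5],[8,4],[14,7],[18,0],[19,2],[23,7]]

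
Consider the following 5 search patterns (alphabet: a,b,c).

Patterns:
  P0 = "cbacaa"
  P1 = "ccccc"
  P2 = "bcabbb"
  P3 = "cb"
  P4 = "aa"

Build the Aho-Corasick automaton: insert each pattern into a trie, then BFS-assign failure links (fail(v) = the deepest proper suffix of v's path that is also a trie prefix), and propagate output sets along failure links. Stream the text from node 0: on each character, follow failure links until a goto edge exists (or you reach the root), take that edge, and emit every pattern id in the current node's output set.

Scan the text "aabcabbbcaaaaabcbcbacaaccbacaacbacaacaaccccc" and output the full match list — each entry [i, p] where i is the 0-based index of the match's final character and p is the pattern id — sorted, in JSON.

Construct AC machine:
Trie (insert patterns):
  0='ε' goto a→17 b→11 c→1
  1='c' goto b→2 c→7
  2='cb' goto a→3  ←P3
  3='cba' goto c→4
  4='cbac' goto a→5
  5='cbaca' goto a→6
  6='cbacaa' goto ·  ←P0
  7='cc' goto c→8
  8='ccc' goto c→9
  9='cccc' goto c→10
  10='ccccc' goto ·  ←P1
  11='b' goto c→12
  12='bc' goto a→13
  13='bca' goto b→14
  14='bcab' goto b→15
  15='bcabb' goto b→16
  16='bcabbb' goto ·  ←P2
  17='a' goto a→18
  18='aa' goto ·  ←P4

Failure links (BFS by depth):
  fail(1) 'c': from fail(0)=0 chase 'c': 0 ⇒ 0;  out=∅∪out(0)=∅
  fail(11) 'b': from fail(0)=0 chase 'b': 0 ⇒ 0;  out=∅∪out(0)=∅
  fail(17) 'a': from fail(0)=0 chase 'a': 0 ⇒ 0;  out=∅∪out(0)=∅
  fail(2) 'cb': from fail(1)=0 chase 'b': 0 ⇒ 11;  out={3}∪out(11)={3}
  fail(7) 'cc': from fail(1)=0 chase 'c': 0 ⇒ 1;  out=∅∪out(1)=∅
  fail(12) 'bc': from fail(11)=0 chase 'c': 0 ⇒ 1;  out=∅∪out(1)=∅
  fail(18) 'aa': from fail(17)=0 chase 'a': 0 ⇒ 17;  out={4}∪out(17)={4}
  fail(3) 'cba': from fail(2)=11 chase 'a': 11→0 ⇒ 17;  out=∅∪out(17)=∅
  fail(8) 'ccc': from fail(7)=1 chase 'c': 1 ⇒ 7;  out=∅∪out(7)=∅
  fail(13) 'bca': from fail(12)=1 chase 'a': 1→0 ⇒ 17;  out=∅∪out(17)=∅
  fail(4) 'cbac': from fail(3)=17 chase 'c': 17→0 ⇒ 1;  out=∅∪out(1)=∅
  fail(9) 'cccc': from fail(8)=7 chase 'c': 7 ⇒ 8;  out=∅∪out(8)=∅
  fail(14) 'bcab': from fail(13)=17 chase 'b': 17→0 ⇒ 11;  out=∅∪out(11)=∅
  fail(5) 'cbaca': from fail(4)=1 chase 'a': 1→0 ⇒ 17;  out=∅∪out(17)=∅
  fail(10) 'ccccc': from fail(9)=8 chase 'c': 8 ⇒ 9;  out={1}∪out(9)={1}
  fail(15) 'bcabb': from fail(14)=11 chase 'b': 11→0 ⇒ 11;  out=∅∪out(11)=∅
  fail(6) 'cbacaa': from fail(5)=17 chase 'a': 17 ⇒ 18;  out={0}∪out(18)={0,4}
  fail(16) 'bcabbb': from fail(15)=11 chase 'b': 11→0 ⇒ 11;  out={2}∪out(11)={2}

Run:
[0] read 'a'  n0⇒n17
[1] read 'a'  n17⇒n18  emit P4@[0:1]
[2] read 'b'  n18⇒n11 (fail-walked)
[3] read 'c'  n11⇒n12
[4] read 'a'  n12⇒n13
[5] read 'b'  n13⇒n14
[6] read 'b'  n14⇒n15
[7] read 'b'  n15⇒n16  emit P2@[2:7]
[8] read 'c'  n16⇒n12 (fail-walked)
[9] read 'a'  n12⇒n13
[10] read 'a'  n13⇒n18 (fail-walked)  emit P4@[9:10]
[11] read 'a'  n18⇒n18 (fail-walked)  emit P4@[10:11]
[12] read 'a'  n18⇒n18 (fail-walked)  emit P4@[11:12]
[13] read 'a'  n18⇒n18 (fail-walked)  emit P4@[12:13]
[14] read 'b'  n18⇒n11 (fail-walked)
[15] read 'c'  n11⇒n12
[16] read 'b'  n12⇒n2 (fail-walked)  emit P3@[15:16]
[17] read 'c'  n2⇒n12 (fail-walked)
[18] read 'b'  n12⇒n2 (fail-walked)  emit P3@[17:18]
[19] read 'a'  n2⇒n3
[20] read 'c'  n3⇒n4
[21] read 'a'  n4⇒n5
[22] read 'a'  n5⇒n6  emit P0@[17:22],P4@[21:22]
[23] read 'c'  n6⇒n1 (fail-walked)
[24] read 'c'  n1⇒n7
[25] read 'b'  n7⇒n2 (fail-walked)  emit P3@[24:25]
[26] read 'a'  n2⇒n3
[27] read 'c'  n3⇒n4
[28] read 'a'  n4⇒n5
[29] read 'a'  n5⇒n6  emit P0@[24:29],P4@[28:29]
[30] read 'c'  n6⇒n1 (fail-walked)
[31] read 'b'  n1⇒n2  emit P3@[30:31]
[32] read 'a'  n2⇒n3
[33] read 'c'  n3⇒n4
[34] read 'a'  n4⇒n5
[35] read 'a'  n5⇒n6  emit P0@[30:35],P4@[34:35]
[36] read 'c'  n6⇒n1 (fail-walked)
[37] read 'a'  n1⇒n17 (fail-walked)
[38] read 'a'  n17⇒n18  emit P4@[37:38]
[39] read 'c'  n18⇒n1 (fail-walked)
[40] read 'c'  n1⇒n7
[41] read 'c'  n7⇒n8
[42] read 'c'  n8⇒n9
[43] read 'c'  n9⇒n10  emit P1@[39:43]

All matches (sorted): [[1,4],[7,2],[10,4],[11,4],[12,4],[13,4],[16,3],[18,3],[22,0],[22,4],[25,3],[29,0],[29,4],[31,3],[35,0],[35,4],[38,4],[43,1]]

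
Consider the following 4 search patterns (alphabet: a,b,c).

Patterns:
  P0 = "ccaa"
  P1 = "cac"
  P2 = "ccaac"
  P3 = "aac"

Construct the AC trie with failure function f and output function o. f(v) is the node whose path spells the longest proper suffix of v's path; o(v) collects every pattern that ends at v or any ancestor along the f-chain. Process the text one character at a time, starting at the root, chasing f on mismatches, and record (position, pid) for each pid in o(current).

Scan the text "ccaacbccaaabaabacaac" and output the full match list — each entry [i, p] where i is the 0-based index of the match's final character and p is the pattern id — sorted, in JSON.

Build:
Trie (insert patterns):
  n0 'ε': a→8 c→1
  n1 'c': a→5 c→2
  n2 'cc': a→3
  n3 'cca': a→4
  n4 'ccaa': c→7  [P0 ends]
  n5 'ca': c→6
  n6 'cac': ·  [P1 ends]
  n7 'ccaac': ·  [P2 ends]
  n8 'a': a→9
  n9 'aa': c→10
  n10 'aac': ·  [P3 ends]

BFS fail/out derivation:
  fail(1) 'c': from fail(0)=0 chase 'c': 0 ⇒ 0;  out=∅∪out(0)=∅
  fail(8) 'a': from fail(0)=0 chase 'a': 0 ⇒ 0;  out=∅∪out(0)=∅
  fail(2) 'cc': from fail(1)=0 chase 'c': 0 ⇒ 1;  out=∅∪out(1)=∅
  fail(5) 'ca': from fail(1)=0 chase 'a': 0 ⇒ 8;  out=∅∪out(8)=∅
  fail(9) 'aa': from fail(8)=0 chase 'a': 0 ⇒ 8;  out=∅∪out(8)=∅
  fail(3) 'cca': from fail(2)=1 chase 'a': 1 ⇒ 5;  out=∅∪out(5)=∅
  fail(6) 'cac': from fail(5)=8 chase 'c': 8→0 ⇒ 1;  out={1}∪out(1)={1}
  fail(10) 'aac': from fail(9)=8 chase 'c': 8→0 ⇒ 1;  out={3}∪out(1)={3}
  fail(4) 'ccaa': from fail(3)=5 chase 'a': 5→8 ⇒ 9;  out={0}∪out(9)={0}
  fail(7) 'ccaac': from fail(4)=9 chase 'c': 9 ⇒ 10;  out={2}∪out(10)={2,3}

Run:
i=0 'c': node 0→1
i=1 'c': node 1→2
i=2 'a': node 2→3
i=3 'a': node 3→4  → match P0@[0:3]
i=4 'c': node 4→7  → match P2@[0:4],P3@[2:4]
i=5 'b': node 7→0 (via fail)
i=6 'c': node 0→1
i=7 'c': node 1→2
i=8 'a': node 2→3
i=9 'a': node 3→4  → match P0@[6:9]
i=10 'a': node 4→9 (via fail)
i=11 'b': node 9→0 (via fail)
i=12 'a': node 0→8
i=13 'a': node 8→9
i=14 'b': node 9→0 (via fail)
i=15 'a': node 0→8
i=16 'c': node 8→1 (via fail)
i=17 'a': node 1→5
i=18 'a': node 5→9 (via fail)
i=19 'c': node 9→10  → match P3@[17:19]

All matches (sorted): [[3,0],[4,2],[4,3],[9,0],[19,3]]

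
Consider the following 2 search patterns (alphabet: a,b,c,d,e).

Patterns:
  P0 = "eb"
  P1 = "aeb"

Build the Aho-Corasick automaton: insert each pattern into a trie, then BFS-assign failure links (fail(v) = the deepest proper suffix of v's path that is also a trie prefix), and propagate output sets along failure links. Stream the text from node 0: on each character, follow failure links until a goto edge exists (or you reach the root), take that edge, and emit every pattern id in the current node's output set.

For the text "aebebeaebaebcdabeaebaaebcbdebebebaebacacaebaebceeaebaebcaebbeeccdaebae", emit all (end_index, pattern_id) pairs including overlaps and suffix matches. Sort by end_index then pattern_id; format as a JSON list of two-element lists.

Build:
Trie nodes:
  n0 'ε': a→3 e→1
  n1 'e': b→2
  n2 'eb': ·  [P0 ends]
  n3 'a': e→4
  n4 'ae': b→5
  n5 'aeb': ·  [P1 ends]

BFS fail/out derivation:
  n1('e'): parent n0 fail=0; on 'e' 0 → fail=0;  out ∅∪∅=∅
  n3('a'): parent n0 fail=0; on 'a' 0 → fail=0;  out ∅∪∅=∅
  n2('eb'): parent n1 fail=0; on 'b' 0 → fail=0;  out {0}∪∅={0}
  n4('ae'): parent n3 fail=0; on 'e' 0 → fail=1;  out ∅∪∅=∅
  n5('aeb'): parent n4 fail=1; on 'b' 1 → fail=2;  out {1}∪{0}={0,1}

Text stream:
[0] read 'a'  n0⇒n3
[1] read 'e'  n3⇒n4
[2] read 'b'  n4⇒n5  → match P0@[1:2],P1@[0:2]
[3] read 'e'  n5⇒n1 ·f
[4] read 'b'  n1⇒n2  → match P0@[3:4]
[5] read 'e'  n2⇒n1 ·f
[6] read 'a'  n1⇒n3 ·f
[7] read 'e'  n3⇒n4
[8] read 'b'  n4⇒n5  → match P0@[7:8],P1@[6:8]
[9] read 'a'  n5⇒n3 ·f
[10] read 'e'  n3⇒n4
[11] read 'b'  n4⇒n5  → match P0@[10:11],P1@[9:11]
[12] read 'c'  n5⇒n0 ·f
[13] read 'd'  n0⇒n0
[14] read 'a'  n0⇒n3
[15] read 'b'  n3⇒n0 ·f
[16] read 'e'  n0⇒n1
[17] read 'a'  n1⇒n3 ·f
[18] read 'e'  n3⇒n4
[19] read 'b'  n4⇒n5  → match P0@[18:19],P1@[17:19]
[20] read 'a'  n5⇒n3 ·f
[21] read 'a'  n3⇒n3 ·f
[22] read 'e'  n3⇒n4
[23] read 'b'  n4⇒n5  → match P0@[22:23],P1@[21:23]
[24] read 'c'  n5⇒n0 ·f
[25] read 'b'  n0⇒n0
[26] read 'd'  n0⇒n0
[27] read 'e'  n0⇒n1
[28] read 'b'  n1⇒n2  → match P0@[27:28]
[29] read 'e'  n2⇒n1 ·f
[30] read 'b'  n1⇒n2  → match P0@[29:30]
[31] read 'e'  n2⇒n1 ·f
[32] read 'b'  n1⇒n2  → match P0@[31:32]
[33] read 'a'  n2⇒n3 ·f
[34] read 'e'  n3⇒n4
[35] read 'b'  n4⇒n5  → match P0@[34:35],P1@[33:35]
[36] read 'a'  n5⇒n3 ·f
[37] read 'c'  n3⇒n0 ·f
[38] read 'a'  n0⇒n3
[39] read 'c'  n3⇒n0 ·f
[40] read 'a'  n0⇒n3
[41] read 'e'  n3⇒n4
[42] read 'b'  n4⇒n5  → match P0@[41:42],P1@[40:42]
[43] read 'a'  n5⇒n3 ·f
[44] read 'e'  n3⇒n4
[45] read 'b'  n4⇒n5  → match P0@[44:45],P1@[43:45]
[46] read 'c'  n5⇒n0 ·f
[47] read 'e'  n0⇒n1
[48] read 'e'  n1⇒n1 ·f
[49] read 'a'  n1⇒n3 ·f
[50] read 'e'  n3⇒n4
[51] read 'b'  n4⇒n5  → match P0@[50:51],P1@[49:51]
[52] read 'a'  n5⇒n3 ·f
[53] read 'e'  n3⇒n4
[54] read 'b'  n4⇒n5  → match P0@[53:54],P1@[52:54]
[55] read 'c'  n5⇒n0 ·f
[56] read 'a'  n0⇒n3
[57] read 'e'  n3⇒n4
[58] read 'b'  n4⇒n5  → match P0@[57:58],P1@[56:58]
[59] read 'b'  n5⇒n0 ·f
[60] read 'e'  n0⇒n1
[61] read 'e'  n1⇒n1 ·f
[62] read 'c'  n1⇒n0 ·f
[63] read 'c'  n0⇒n0
[64] read 'd'  n0⇒n0
[65] read 'a'  n0⇒n3
[66] read 'e'  n3⇒n4
[67] read 'b'  n4⇒n5  → match P0@[66:67],P1@[65:67]
[68] read 'a'  n5⇒n3 ·f
[69] read 'e'  n3⇒n4

All matches (sorted): [[2,0],[2,1],[4,0],[8,0],[8,1],[11,0],[11,1],[19,0],[19,1],[23,0],[23,1],[28,0],[30,0],[32,0],[35,0],[35,1],[42,0],[42,1],[45,0],[45,1],[51,0],[51,1],[54,0],[54,1],[58,0],[58,1],[67,0],[67,1]]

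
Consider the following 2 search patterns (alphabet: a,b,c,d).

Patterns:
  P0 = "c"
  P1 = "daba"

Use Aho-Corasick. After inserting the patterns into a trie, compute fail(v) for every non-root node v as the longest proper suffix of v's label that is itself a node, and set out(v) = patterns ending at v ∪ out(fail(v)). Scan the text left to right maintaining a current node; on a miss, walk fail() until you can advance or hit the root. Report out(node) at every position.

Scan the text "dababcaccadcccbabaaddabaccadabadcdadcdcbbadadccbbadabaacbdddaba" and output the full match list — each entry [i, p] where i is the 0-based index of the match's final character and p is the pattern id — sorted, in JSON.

Construct AC machine:
Trie (insert patterns):
  n0 'ε': c→1 d→2
  n1 'c': ·  ←P0
  n2 'd': a→3
  n3 'da': b→4
  n4 'dab': a→5
  n5 'daba': ·  ←P1

Failure links (BFS by depth):
  n1('c'): parent n0 fail=0; on 'c' 0 → fail=0;  out {0}∪∅={0}
  n2('d'): parent n0 fail=0; on 'd' 0 → fail=0;  out ∅∪∅=∅
  n3('da'): parent n2 fail=0; on 'a' 0 → fail=0;  out ∅∪∅=∅
  n4('dab'): parent n3 fail=0; on 'b' 0 → fail=0;  out ∅∪∅=∅
  n5('daba'): parent n4 fail=0; on 'a' 0 → fail=0;  out {1}∪∅={1}

Scan:
[0] read 'd'  n0⇒n2
[1] read 'a'  n2⇒n3
[2] read 'b'  n3⇒n4
[3] read 'a'  n4⇒n5  → match P1@[0:3]
[4] read 'b'  n5⇒n0 (via fail)
[5] read 'c'  n0⇒n1  → match P0@[5:5]
[6] read 'a'  n1⇒n0 (via fail)
[7] read 'c'  n0⇒n1  → match P0@[7:7]
[8] read 'c'  n1⇒n1 (via fail)  → match P0@[8:8]
[9] read 'a'  n1⇒n0 (via fail)
[10] read 'd'  n0⇒n2
[11] read 'c'  n2⇒n1 (via fail)  → match P0@[11:11]
[12] read 'c'  n1⇒n1 (via fail)  → match P0@[12:12]
[13] read 'c'  n1⇒n1 (via fail)  → match P0@[13:13]
[14] read 'b'  n1⇒n0 (via fail)
[15] read 'a'  n0⇒n0
[16] read 'b'  n0⇒n0
[17] read 'a'  n0⇒n0
[18] read 'a'  n0⇒n0
[19] read 'd'  n0⇒n2
[20] read 'd'  n2⇒n2 (via fail)
[21] read 'a'  n2⇒n3
[22] read 'b'  n3⇒n4
[23] read 'a'  n4⇒n5  → match P1@[20:23]
[24] read 'c'  n5⇒n1 (via fail)  → match P0@[24:24]
[25] read 'c'  n1⇒n1 (via fail)  → match P0@[25:25]
[26] read 'a'  n1⇒n0 (via fail)
[27] read 'd'  n0⇒n2
[28] read 'a'  n2⇒n3
[29] read 'b'  n3⇒n4
[30] read 'a'  n4⇒n5  → match P1@[27:30]
[31] read 'd'  n5⇒n2 (via fail)
[32] read 'c'  n2⇒n1 (via fail)  → match P0@[32:32]
[33] read 'd'  n1⇒n2 (via fail)
[34] read 'a'  n2⇒n3
[35] read 'd'  n3⇒n2 (via fail)
[36] read 'c'  n2⇒n1 (via fail)  → match P0@[36:36]
[37] read 'd'  n1⇒n2 (via fail)
[38] read 'c'  n2⇒n1 (via fail)  → match P0@[38:38]
[39] read 'b'  n1⇒n0 (via fail)
[40] read 'b'  n0⇒n0
[41] read 'a'  n0⇒n0
[42] read 'd'  n0⇒n2
[43] read 'a'  n2⇒n3
[44] read 'd'  n3⇒n2 (via fail)
[45] read 'c'  n2⇒n1 (via fail)  → match P0@[45:45]
[46] read 'c'  n1⇒n1 (via fail)  → match P0@[46:46]
[47] read 'b'  n1⇒n0 (via fail)
[48] read 'b'  n0⇒n0
[49] read 'a'  n0⇒n0
[50] read 'd'  n0⇒n2
[51] read 'a'  n2⇒n3
[52] read 'b'  n3⇒n4
[53] read 'a'  n4⇒n5  → match P1@[50:53]
[54] read 'a'  n5⇒n0 (via fail)
[55] read 'c'  n0⇒n1  → match P0@[55:55]
[56] read 'b'  n1⇒n0 (via fail)
[57] read 'd'  n0⇒n2
[58] read 'd'  n2⇒n2 (via fail)
[59] read 'd'  n2⇒n2 (via fail)
[60] read 'a'  n2⇒n3
[61] read 'b'  n3⇒n4
[62] read 'a'  n4⇒n5  → match P1@[59:62]

Result: [[3,1],[5,0],[7,0],[8,0],[11,0],[12,0],[13,0],[23,1],[24,0],[25,0],[30,1],[32,0],[36,0],[38,0],[45,0],[46,0],[53,1],[55,0],[62,1]]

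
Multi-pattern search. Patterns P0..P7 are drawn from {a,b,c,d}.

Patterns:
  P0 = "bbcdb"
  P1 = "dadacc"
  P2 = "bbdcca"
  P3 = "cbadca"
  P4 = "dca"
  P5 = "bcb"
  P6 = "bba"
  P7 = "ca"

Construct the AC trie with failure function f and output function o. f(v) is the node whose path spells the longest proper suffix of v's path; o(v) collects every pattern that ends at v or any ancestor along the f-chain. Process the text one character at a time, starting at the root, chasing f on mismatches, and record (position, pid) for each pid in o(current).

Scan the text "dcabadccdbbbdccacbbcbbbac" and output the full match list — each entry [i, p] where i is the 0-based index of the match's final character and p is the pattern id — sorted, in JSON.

Build:
Trie nodes:
  n0 'ε': b→1 c→16 d→6
  n1 'b': b→2 c→24
  n2 'bb': a→26 c→3 d→12
  n3 'bbc': d→4
  n4 'bbcd': b→5
  n5 'bbcdb': ·  [P0 ends]
  n6 'd': a→7 c→22
  n7 'da': d→8
  n8 'dad': a→9
  n9 'dada': c→10
  n10 'dadac': c→11
  n11 'dadacc': ·  [P1 ends]
  n12 'bbd': c→13
  n13 'bbdc': c→14
  n14 'bbdcc': a→15
  n15 'bbdcca': ·  [P2 ends]
  n16 'c': a→27 b→17
  n17 'cb': a→18
  n18 'cba': d→19
  n19 'cbad': c→20
  n20 'cbadc': a→21
  n21 'cbadca': ·  [P3 ends]
  n22 'dc': a→23
  n23 'dca': ·  [P4 ends]
  n24 'bc': b→25
  n25 'bcb': ·  [P5 ends]
  n26 'bba': ·  [P6 ends]
  n27 'ca': ·  [P7 ends]

Failure links (BFS by depth):
  n1('b'): parent n0 fail=0; on 'b' 0 → fail=0;  out ∅∪∅=∅
  n6('d'): parent n0 fail=0; on 'd' 0 → fail=0;  out ∅∪∅=∅
  n16('c'): parent n0 fail=0; on 'c' 0 → fail=0;  out ∅∪∅=∅
  n2('bb'): parent n1 fail=0; on 'b' 0 → fail=1;  out ∅∪∅=∅
  n7('da'): parent n6 fail=0; on 'a' 0 → fail=0;  out ∅∪∅=∅
  n17('cb'): parent n16 fail=0; on 'b' 0 → fail=1;  out ∅∪∅=∅
  n22('dc'): parent n6 fail=0; on 'c' 0 → fail=16;  out ∅∪∅=∅
  n24('bc'): parent n1 fail=0; on 'c' 0 → fail=16;  out ∅∪∅=∅
  n27('ca'): parent n16 fail=0; on 'a' 0 → fail=0;  out {7}∪∅={7}
  n3('bbc'): parent n2 fail=1; on 'c' 1 → fail=24;  out ∅∪∅=∅
  n8('dad'): parent n7 fail=0; on 'd' 0 → fail=6;  out ∅∪∅=∅
  n12('bbd'): parent n2 fail=1; on 'd' 1→0 → fail=6;  out ∅∪∅=∅
  n18('cba'): parent n17 fail=1; on 'a' 1→0 → fail=0;  out ∅∪∅=∅
  n23('dca'): parent n22 fail=16; on 'a' 16 → fail=27;  out {4}∪{7}={4,7}
  n25('bcb'): parent n24 fail=16; on 'b' 16 → fail=17;  out {5}∪∅={5}
  n26('bba'): parent n2 fail=1; on 'a' 1→0 → fail=0;  out {6}∪∅={6}
  n4('bbcd'): parent n3 fail=24; on 'd' 24→16→0 → fail=6;  out ∅∪∅=∅
  n9('dada'): parent n8 fail=6; on 'a' 6 → fail=7;  out ∅∪∅=∅
  n13('bbdc'): parent n12 fail=6; on 'c' 6 → fail=22;  out ∅∪∅=∅
  n19('cbad'): parent n18 fail=0; on 'd' 0 → fail=6;  out ∅∪∅=∅
  n5('bbcdb'): parent n4 fail=6; on 'b' 6→0 → fail=1;  out {0}∪∅={0}
  n10('dadac'): parent n9 fail=7; on 'c' 7→0 → fail=16;  out ∅∪∅=∅
  n14('bbdcc'): parent n13 fail=22; on 'c' 22→16→0 → fail=16;  out ∅∪∅=∅
  n20('cbadc'): parent n19 fail=6; on 'c' 6 → fail=22;  out ∅∪∅=∅
  n11('dadacc'): parent n10 fail=16; on 'c' 16→0 → fail=16;  out {1}∪∅={1}
  n15('bbdcca'): parent n14 fail=16; on 'a' 16 → fail=27;  out {2}∪{7}={2,7}
  n21('cbadca'): parent n20 fail=22; on 'a' 22 → fail=23;  out {3}∪{4,7}={3,4,7}

Run:
[0] read 'd'  n0⇒n6
[1] read 'c'  n6⇒n22
[2] read 'a'  n22⇒n23  ** P4@[0:2],P7@[1:2]
[3] read 'b'  n23⇒n1 ·f
[4] read 'a'  n1⇒n0 ·f
[5] read 'd'  n0⇒n6
[6] read 'c'  n6⇒n22
[7] read 'c'  n22⇒n16 ·f
[8] read 'd'  n16⇒n6 ·f
[9] read 'b'  n6⇒n1 ·f
[10] read 'b'  n1⇒n2
[11] read 'b'  n2⇒n2 ·f
[12] read 'd'  n2⇒n12
[13] read 'c'  n12⇒n13
[14] read 'c'  n13⇒n14
[15] read 'a'  n14⇒n15  ** P2@[10:15],P7@[14:15]
[16] read 'c'  n15⇒n16 ·f
[17] read 'b'  n16⇒n17
[18] read 'b'  n17⇒n2 ·f
[19] read 'c'  n2⇒n3
[20] read 'b'  n3⇒n25 ·f  ** P5@[18:20]
[21] read 'b'  n25⇒n2 ·f
[22] read 'b'  n2⇒n2 ·f
[23] read 'a'  n2⇒n26  ** P6@[21:23]
[24] read 'c'  n26⇒n16 ·f

Result: [[2,4],[2,7],[15,2],[15,7],[20,5],[23,6]]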